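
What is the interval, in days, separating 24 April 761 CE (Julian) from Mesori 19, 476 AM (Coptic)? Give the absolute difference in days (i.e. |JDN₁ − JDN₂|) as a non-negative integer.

First date → JDN 1999127; second date → JDN 1998872.
The interval is |1999127 − 1998872| = 255 days.

255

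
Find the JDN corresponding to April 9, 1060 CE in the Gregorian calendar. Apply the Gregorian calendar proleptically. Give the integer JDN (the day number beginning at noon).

2108316

JDN 2299161 is 15 October 1582 CE (Gregorian); the target day is −190845 days from there, so JDN = 2108316.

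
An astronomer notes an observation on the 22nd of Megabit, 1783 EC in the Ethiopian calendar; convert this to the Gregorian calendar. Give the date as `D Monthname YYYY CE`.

Julian Day Number of the source date = 2375297.
Converting JDN 2375297 to the Gregorian calendar gives 29 March 1791 CE.

29 March 1791 CE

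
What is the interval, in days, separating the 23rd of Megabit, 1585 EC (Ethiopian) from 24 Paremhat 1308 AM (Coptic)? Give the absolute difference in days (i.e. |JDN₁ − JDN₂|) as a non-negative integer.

364

JDN of the first date = 2302979.
JDN of the second date = 2302615.
|2302615 − 2302979| = 364.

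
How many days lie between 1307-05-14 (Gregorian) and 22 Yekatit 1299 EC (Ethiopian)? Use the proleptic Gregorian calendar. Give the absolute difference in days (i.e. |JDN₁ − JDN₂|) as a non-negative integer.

79

First date → JDN 2198565; second date → JDN 2198486.
The interval is |2198565 − 2198486| = 79 days.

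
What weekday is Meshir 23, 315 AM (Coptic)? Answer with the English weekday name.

In the proleptic Gregorian calendar this is 19 February 599 (JDN 1939890).
1939890 ≡ 1 (mod 7); counting from Monday = 0 gives Tuesday.

Tuesday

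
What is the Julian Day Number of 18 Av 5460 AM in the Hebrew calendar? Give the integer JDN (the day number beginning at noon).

2342187

In the Gregorian calendar the same day is 3 August 1700.
JDN 2400001 is 17 November 1858 CE (Gregorian), MJD 0; the target day is −57814 days from there, so JDN = 2342187.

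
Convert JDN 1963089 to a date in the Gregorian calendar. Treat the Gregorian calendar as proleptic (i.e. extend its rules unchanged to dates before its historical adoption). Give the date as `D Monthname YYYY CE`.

27 August 662 CE

Counting from JDN 2299161 = 15 Oct 1582 gives an offset of -336072 days.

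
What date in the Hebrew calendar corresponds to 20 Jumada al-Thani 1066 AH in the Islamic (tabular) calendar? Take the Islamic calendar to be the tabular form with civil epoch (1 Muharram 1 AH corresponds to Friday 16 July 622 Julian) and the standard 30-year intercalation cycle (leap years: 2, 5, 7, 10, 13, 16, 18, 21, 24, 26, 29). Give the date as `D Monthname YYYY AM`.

Julian Day Number of the source date = 2326007.
Converting JDN 2326007 to the Hebrew calendar gives 21 Nisan 5416 AM.

21 Nisan 5416 AM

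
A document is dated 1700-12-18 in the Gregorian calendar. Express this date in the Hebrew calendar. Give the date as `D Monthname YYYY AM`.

7 Tevet 5461 AM

Both dates share Julian Day Number 2342324; in the Hebrew calendar that is 7 Tevet 5461 AM.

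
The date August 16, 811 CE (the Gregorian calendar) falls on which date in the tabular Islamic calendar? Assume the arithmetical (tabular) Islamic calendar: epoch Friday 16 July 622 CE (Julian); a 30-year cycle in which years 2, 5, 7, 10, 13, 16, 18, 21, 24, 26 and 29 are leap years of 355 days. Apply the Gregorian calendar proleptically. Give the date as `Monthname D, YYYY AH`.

Dhu al-Qa'dah 18, 195 AH

Both dates share Julian Day Number 2017499; in the tabular Islamic calendar that is 18 Dhu al-Qa'dah 195 AH.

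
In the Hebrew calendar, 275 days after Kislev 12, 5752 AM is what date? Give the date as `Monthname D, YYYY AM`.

The starting date is JDN 2448580; 2448580 + 275 = 2448855.
JDN 2448855 corresponds to Av 21, 5752 AM.

Av 21, 5752 AM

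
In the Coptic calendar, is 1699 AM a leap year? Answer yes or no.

1699 mod 4 = 3; in the Coptic calendar a year is leap when year mod 4 = 3, so it is a leap year.

yes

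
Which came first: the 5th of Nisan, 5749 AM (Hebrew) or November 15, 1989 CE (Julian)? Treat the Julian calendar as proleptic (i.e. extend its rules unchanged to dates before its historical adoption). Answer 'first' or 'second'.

first

Converting both to JDN: 2447627 vs 2447859; the smaller is the first.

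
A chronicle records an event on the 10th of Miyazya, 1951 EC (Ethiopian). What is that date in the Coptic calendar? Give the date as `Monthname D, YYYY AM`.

Parmouti 10, 1675 AM

Both dates share Julian Day Number 2436677; in the Coptic calendar that is 10 Parmouti 1675 AM.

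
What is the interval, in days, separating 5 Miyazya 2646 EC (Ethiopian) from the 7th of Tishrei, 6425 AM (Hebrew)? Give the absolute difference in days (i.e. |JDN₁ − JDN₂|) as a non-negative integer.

JDN of the first date = 2690521.
JDN of the second date = 2694328.
|2694328 − 2690521| = 3807.

3807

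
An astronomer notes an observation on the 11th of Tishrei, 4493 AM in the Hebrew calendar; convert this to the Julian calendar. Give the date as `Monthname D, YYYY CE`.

October 5, 732 CE

The source date corresponds to 9 October 732 in the proleptic Gregorian calendar (JDN 1988699).
That day falls on 5 October 732 CE in the Julian calendar.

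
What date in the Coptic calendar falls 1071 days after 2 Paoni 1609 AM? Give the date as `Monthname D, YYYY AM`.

Pashons 7, 1612 AM

JDN of 2 Paoni 1609 AM = 2412623.
2412623 + 1071 = 2413694.
JDN 2413694 in the Coptic calendar is Pashons 7, 1612 AM.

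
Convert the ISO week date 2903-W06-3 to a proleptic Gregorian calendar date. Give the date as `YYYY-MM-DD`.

2903-02-07

ISO week 1 of 2903 is the week containing the first Thursday of 2903.
Week 6, day 3 (Wednesday) lands on 2903-02-07.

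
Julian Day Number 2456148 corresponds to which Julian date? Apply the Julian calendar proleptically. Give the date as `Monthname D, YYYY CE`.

July 26, 2012 CE

JDN 2456148 is 8 August 2012 in the Gregorian calendar.
In the Julian calendar that day is July 26, 2012 CE.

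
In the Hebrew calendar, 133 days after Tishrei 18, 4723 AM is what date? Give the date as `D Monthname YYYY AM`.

3 Adar I 4723 AM

Counting 133 days forward from JDN 2072690 reaches JDN 2072823, which is 3 Adar I 4723 AM.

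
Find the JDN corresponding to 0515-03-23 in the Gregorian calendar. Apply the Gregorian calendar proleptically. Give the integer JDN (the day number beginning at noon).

1909241

JDN 2299161 is 15 October 1582 CE (Gregorian); the target day is −389920 days from there, so JDN = 1909241.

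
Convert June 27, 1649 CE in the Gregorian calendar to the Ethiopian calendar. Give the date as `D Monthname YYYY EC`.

Julian Day Number of the source date = 2323523.
Converting JDN 2323523 to the Ethiopian calendar gives 23 Sene 1641 EC.

23 Sene 1641 EC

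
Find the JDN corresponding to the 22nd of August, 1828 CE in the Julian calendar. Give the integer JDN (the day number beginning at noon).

2388969

In the Gregorian calendar the same day is 3 September 1828.
JDN 2299161 is 15 October 1582 CE (Gregorian); the target day is +89808 days from there, so JDN = 2388969.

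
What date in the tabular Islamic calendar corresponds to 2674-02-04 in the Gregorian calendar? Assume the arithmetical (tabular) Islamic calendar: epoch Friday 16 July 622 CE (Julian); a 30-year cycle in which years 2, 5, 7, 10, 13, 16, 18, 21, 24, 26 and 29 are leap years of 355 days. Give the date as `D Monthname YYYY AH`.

6 Rajab 2115 AH

Both dates share Julian Day Number 2697753; in the tabular Islamic calendar that is 6 Rajab 2115 AH.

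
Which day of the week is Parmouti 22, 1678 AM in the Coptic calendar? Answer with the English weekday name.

Monday

In the Gregorian calendar this is 30 April 1962 (JDN 2437785).
JDN 2437785 mod 7 = 0, and JDN 0 was a Monday, so this is a Monday.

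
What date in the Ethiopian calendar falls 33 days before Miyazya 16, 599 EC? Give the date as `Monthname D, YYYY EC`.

JDN of Miyazya 16, 599 EC = 1942865.
1942865 − 33 = 1942832.
JDN 1942832 in the Ethiopian calendar is Megabit 13, 599 EC.

Megabit 13, 599 EC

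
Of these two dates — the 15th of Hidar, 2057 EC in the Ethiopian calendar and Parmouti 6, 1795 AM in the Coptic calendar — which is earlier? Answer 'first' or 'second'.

first

Converting both to JDN: 2475249 vs 2480503; the smaller is the first.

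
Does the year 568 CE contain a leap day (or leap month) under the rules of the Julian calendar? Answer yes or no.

yes

568 mod 4 = 0, so it is a leap year in the Julian calendar.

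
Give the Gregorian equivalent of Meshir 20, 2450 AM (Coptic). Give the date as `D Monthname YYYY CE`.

5 March 2734 CE

Both dates share Julian Day Number 2719696; in the Gregorian calendar that is 5 March 2734 CE.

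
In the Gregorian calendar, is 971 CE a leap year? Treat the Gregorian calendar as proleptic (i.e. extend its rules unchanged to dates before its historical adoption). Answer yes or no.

971 is not divisible by 4, so it is a common year.

no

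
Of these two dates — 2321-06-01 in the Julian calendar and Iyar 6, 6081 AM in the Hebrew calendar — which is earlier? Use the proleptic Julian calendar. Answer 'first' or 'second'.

second

First date → JDN 2568955; second date → JDN 2568912.
JDN 2568912 < JDN 2568955, so the second date is earlier.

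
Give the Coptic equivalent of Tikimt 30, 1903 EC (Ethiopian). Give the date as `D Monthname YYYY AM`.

30 Paopi 1627 AM

Both dates share Julian Day Number 2418985; in the Coptic calendar that is 30 Paopi 1627 AM.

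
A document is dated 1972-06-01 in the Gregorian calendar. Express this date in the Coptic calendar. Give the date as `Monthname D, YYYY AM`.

Pashons 24, 1688 AM

Both dates share Julian Day Number 2441470; in the Coptic calendar that is 24 Pashons 1688 AM.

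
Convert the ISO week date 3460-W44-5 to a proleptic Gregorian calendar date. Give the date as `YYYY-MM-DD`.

3460-11-02

ISO week 1 of 3460 is the week containing the first Thursday of 3460.
Week 44, day 5 (Friday) lands on 3460-11-02.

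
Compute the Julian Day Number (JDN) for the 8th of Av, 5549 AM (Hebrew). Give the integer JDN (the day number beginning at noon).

2374691

In the Gregorian calendar the same day is 31 July 1789.
JDN 2451545 is 1 January 2000 CE (Gregorian); the target day is −76854 days from there, so JDN = 2374691.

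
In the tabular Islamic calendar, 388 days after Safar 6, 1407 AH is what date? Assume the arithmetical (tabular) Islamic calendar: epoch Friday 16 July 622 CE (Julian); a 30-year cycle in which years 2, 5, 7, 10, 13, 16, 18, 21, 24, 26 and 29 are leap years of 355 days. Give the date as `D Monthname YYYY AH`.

11 Rabi' al-Awwal 1408 AH

Counting 388 days forward from JDN 2446715 reaches JDN 2447103, which is 11 Rabi' al-Awwal 1408 AH.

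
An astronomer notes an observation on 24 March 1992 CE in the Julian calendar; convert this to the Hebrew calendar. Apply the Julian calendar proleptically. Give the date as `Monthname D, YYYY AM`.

Nisan 3, 5752 AM

Both dates share Julian Day Number 2448719; in the Hebrew calendar that is 3 Nisan 5752 AM.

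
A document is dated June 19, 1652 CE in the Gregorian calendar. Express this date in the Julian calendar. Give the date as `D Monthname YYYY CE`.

At this point the Julian calendar is 10 days behind the Gregorian.
19 June 1652 Gregorian − 10 days → 9 June 1652 Julian.

9 June 1652 CE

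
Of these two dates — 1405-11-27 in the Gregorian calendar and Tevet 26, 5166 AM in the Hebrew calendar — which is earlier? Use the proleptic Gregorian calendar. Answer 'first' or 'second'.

first

First date → JDN 2234556; second date → JDN 2234585.
JDN 2234556 < JDN 2234585, so the first date is earlier.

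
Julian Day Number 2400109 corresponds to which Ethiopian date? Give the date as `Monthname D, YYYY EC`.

The Gregorian equivalent of JDN 2400109 is 5 March 1859.
In the Ethiopian calendar that day is Yekatit 27, 1851 EC.

Yekatit 27, 1851 EC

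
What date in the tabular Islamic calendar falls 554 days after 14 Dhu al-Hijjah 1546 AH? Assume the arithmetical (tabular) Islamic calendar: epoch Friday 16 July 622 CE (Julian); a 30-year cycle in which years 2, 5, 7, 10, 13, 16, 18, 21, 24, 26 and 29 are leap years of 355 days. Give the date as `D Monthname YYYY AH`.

Counting 554 days forward from JDN 2496274 reaches JDN 2496828, which is 7 Rajab 1548 AH.

7 Rajab 1548 AH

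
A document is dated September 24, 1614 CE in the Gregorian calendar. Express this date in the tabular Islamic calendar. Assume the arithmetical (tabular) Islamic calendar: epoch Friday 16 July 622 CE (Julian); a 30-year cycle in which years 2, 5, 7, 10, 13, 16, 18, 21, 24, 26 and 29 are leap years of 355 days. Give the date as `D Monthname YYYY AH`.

19 Sha'ban 1023 AH

Julian Day Number of the source date = 2310828.
Converting JDN 2310828 to the tabular Islamic calendar gives 19 Sha'ban 1023 AH.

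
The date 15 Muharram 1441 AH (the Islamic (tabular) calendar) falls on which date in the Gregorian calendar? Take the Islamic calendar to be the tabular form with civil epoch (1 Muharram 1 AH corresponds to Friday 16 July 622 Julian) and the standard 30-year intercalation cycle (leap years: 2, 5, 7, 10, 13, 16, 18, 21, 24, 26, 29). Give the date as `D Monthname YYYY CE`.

Both dates share Julian Day Number 2458742; in the Gregorian calendar that is 15 September 2019 CE.

15 September 2019 CE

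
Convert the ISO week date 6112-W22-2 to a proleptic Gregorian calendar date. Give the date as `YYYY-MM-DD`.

ISO week 1 of 6112 is the week containing the first Thursday of 6112.
Week 22, day 2 (Tuesday) lands on 6112-05-31.

6112-05-31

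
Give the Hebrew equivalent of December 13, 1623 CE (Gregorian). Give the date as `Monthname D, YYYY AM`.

Julian Day Number of the source date = 2314195.
Converting JDN 2314195 to the Hebrew calendar gives 20 Kislev 5384 AM.

Kislev 20, 5384 AM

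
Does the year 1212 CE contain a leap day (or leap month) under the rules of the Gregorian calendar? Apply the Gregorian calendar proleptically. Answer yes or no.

yes

1212 is divisible by 4 and not by 100, so it is a leap year.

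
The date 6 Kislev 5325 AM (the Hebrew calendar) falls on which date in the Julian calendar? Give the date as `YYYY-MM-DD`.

Julian Day Number of the source date = 2292623.
Converting JDN 2292623 to the Julian calendar gives 10 November 1564 CE.

1564-11-10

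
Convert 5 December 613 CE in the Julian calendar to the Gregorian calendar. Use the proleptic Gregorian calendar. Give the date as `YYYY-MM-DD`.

0613-12-08

For dates in this range the Gregorian date is 3 days ahead of the Julian.
5 December 613 Julian + 3 days → 8 December 613 Gregorian.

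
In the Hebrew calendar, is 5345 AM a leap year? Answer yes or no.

Hebrew year 5345 is year 6 of its 19-year Metonic cycle; leap years are at positions 3, 6, 8, 11, 14, 17, 19, so it is a leap year (13 months).

yes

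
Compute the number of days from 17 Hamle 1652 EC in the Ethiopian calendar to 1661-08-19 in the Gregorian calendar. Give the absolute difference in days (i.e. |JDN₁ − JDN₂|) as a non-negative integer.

First date → JDN 2327565; second date → JDN 2327959.
The interval is |2327565 − 2327959| = 394 days.

394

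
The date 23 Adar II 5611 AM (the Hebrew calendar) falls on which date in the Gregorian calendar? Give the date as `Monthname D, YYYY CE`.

Both dates share Julian Day Number 2397209; in the Gregorian calendar that is 27 March 1851 CE.

March 27, 1851 CE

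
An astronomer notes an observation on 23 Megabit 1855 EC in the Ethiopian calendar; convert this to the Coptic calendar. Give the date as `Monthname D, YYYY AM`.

Paremhat 23, 1579 AM

Julian Day Number of the source date = 2401596.
Converting JDN 2401596 to the Coptic calendar gives 23 Paremhat 1579 AM.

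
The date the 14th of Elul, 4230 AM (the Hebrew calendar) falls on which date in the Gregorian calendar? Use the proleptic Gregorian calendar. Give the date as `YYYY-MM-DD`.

Both dates share Julian Day Number 1892964; in the Gregorian calendar that is 28 August 470 CE.

0470-08-28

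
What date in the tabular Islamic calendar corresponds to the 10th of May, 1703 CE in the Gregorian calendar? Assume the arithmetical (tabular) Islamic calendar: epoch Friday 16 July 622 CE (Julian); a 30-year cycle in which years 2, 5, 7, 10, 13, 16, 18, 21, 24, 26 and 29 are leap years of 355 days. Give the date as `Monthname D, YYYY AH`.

Dhu al-Hijjah 23, 1114 AH

Both dates share Julian Day Number 2343197; in the tabular Islamic calendar that is 23 Dhu al-Hijjah 1114 AH.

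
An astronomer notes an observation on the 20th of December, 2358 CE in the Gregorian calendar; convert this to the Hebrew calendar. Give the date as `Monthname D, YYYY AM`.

Julian Day Number of the source date = 2582655.
Converting JDN 2582655 to the Hebrew calendar gives 18 Kislev 6119 AM.

Kislev 18, 6119 AM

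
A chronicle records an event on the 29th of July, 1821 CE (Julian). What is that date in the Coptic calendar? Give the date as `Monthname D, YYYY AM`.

Julian Day Number of the source date = 2386388.
Converting JDN 2386388 to the Coptic calendar gives 5 Mesori 1537 AM.

Mesori 5, 1537 AM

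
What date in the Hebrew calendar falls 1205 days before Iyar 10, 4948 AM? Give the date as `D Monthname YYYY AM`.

16 Shevat 4945 AM

The starting date is JDN 2155104; 2155104 − 1205 = 2153899.
JDN 2153899 corresponds to 16 Shevat 4945 AM.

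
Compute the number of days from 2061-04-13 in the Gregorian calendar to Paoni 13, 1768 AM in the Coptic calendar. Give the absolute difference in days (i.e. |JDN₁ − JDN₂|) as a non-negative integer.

3219

First date → JDN 2473928; second date → JDN 2470709.
The interval is |2473928 − 2470709| = 3219 days.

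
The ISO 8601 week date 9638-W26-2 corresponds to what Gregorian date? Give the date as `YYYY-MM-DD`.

9638-06-29

ISO week 1 of 9638 is the week containing the first Thursday of 9638.
Week 26, day 2 (Tuesday) lands on 9638-06-29.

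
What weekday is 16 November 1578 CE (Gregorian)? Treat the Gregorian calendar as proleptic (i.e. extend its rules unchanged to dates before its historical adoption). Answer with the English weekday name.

JDN 2297732 mod 7 = 3, and JDN 0 was a Monday, so this is a Thursday.

Thursday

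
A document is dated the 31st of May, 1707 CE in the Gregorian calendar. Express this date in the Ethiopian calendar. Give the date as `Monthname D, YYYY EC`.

Both dates share Julian Day Number 2344679; in the Ethiopian calendar that is 25 Ginbot 1699 EC.

Ginbot 25, 1699 EC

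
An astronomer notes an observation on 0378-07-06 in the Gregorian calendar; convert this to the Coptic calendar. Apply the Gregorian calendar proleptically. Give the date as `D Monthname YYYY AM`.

Both dates share Julian Day Number 1859308; in the Coptic calendar that is 11 Epip 94 AM.

11 Epip 94 AM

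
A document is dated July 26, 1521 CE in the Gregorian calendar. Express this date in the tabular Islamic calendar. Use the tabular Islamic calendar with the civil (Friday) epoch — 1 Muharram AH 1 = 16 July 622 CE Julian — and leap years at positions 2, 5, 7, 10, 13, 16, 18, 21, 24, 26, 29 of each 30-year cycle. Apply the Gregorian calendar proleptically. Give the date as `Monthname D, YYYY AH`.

Both dates share Julian Day Number 2276800; in the tabular Islamic calendar that is 10 Sha'ban 927 AH.

Sha'ban 10, 927 AH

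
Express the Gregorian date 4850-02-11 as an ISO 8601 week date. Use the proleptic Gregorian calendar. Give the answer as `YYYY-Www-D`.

The weekday is Friday (ISO weekday 5).
That Friday belongs to ISO week 6 of ISO year 4850.

4850-W06-5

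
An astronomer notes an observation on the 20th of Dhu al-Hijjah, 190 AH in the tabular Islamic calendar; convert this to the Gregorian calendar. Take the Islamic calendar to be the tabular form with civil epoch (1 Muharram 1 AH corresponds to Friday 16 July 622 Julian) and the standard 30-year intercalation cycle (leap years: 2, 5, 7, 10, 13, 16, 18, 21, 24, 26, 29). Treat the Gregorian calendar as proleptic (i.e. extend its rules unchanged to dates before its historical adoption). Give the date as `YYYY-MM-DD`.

Julian Day Number of the source date = 2015759.
Converting JDN 2015759 to the Gregorian calendar gives 10 November 806 CE.

0806-11-10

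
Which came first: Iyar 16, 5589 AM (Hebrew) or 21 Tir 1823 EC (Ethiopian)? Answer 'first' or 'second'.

Converting both to JDN: 2389227 vs 2389846; the smaller is the first.

first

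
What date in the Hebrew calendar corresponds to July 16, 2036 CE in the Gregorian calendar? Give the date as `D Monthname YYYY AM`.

Both dates share Julian Day Number 2464891; in the Hebrew calendar that is 21 Tammuz 5796 AM.

21 Tammuz 5796 AM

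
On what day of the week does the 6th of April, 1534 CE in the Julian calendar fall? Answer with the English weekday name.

This is JDN 2281447 (16 April 1534 Gregorian).
2281447 ≡ 0 (mod 7); counting from Monday = 0 gives Monday.

Monday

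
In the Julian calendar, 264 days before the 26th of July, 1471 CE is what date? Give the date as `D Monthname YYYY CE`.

The starting date is JDN 2258547; 2258547 − 264 = 2258283.
JDN 2258283 corresponds to 4 November 1470 CE.

4 November 1470 CE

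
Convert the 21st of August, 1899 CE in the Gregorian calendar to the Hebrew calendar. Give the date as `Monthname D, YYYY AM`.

Julian Day Number of the source date = 2414888.
Converting JDN 2414888 to the Hebrew calendar gives 15 Elul 5659 AM.

Elul 15, 5659 AM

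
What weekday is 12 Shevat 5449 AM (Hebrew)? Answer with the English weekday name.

Wednesday

This is JDN 2337988 (2 February 1689 Gregorian).
2337988 ≡ 2 (mod 7); counting from Monday = 0 gives Wednesday.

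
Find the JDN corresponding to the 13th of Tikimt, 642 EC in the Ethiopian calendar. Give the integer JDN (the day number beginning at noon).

Equivalently 13 October 649 (proleptic Gregorian).
JDN 2400001 is 17 November 1858 CE (Gregorian), MJD 0; the target day is −441613 days from there, so JDN = 1958388.

1958388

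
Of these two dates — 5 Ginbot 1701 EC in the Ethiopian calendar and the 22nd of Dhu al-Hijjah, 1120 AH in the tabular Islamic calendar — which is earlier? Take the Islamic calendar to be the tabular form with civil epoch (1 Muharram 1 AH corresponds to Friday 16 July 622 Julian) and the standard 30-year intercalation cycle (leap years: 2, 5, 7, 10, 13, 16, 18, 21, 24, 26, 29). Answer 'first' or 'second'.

second

The two dates have Julian Day Numbers 2345390 and 2345322 respectively.
Since 2345322 < 2345390, the second date comes first.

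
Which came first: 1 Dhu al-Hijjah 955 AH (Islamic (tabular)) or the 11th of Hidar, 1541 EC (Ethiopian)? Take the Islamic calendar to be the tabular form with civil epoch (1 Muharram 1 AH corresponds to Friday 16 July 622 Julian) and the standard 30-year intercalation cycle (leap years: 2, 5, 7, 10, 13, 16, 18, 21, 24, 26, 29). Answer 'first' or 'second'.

second

First date → JDN 2286831; second date → JDN 2286776.
JDN 2286776 < JDN 2286831, so the second date is earlier.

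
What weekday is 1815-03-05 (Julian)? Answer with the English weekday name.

Friday

In the Gregorian calendar this is 17 March 1815 (JDN 2384050).
JDN 2384050 mod 7 = 4, and JDN 0 was a Monday, so this is a Friday.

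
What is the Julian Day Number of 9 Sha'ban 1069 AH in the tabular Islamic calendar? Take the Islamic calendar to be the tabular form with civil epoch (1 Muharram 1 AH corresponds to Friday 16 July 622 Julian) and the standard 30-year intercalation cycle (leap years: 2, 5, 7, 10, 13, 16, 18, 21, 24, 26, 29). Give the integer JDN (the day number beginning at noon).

In the Gregorian calendar the same day is 2 May 1659.
JDN 2299161 is 15 October 1582 CE (Gregorian); the target day is +27958 days from there, so JDN = 2327119.

2327119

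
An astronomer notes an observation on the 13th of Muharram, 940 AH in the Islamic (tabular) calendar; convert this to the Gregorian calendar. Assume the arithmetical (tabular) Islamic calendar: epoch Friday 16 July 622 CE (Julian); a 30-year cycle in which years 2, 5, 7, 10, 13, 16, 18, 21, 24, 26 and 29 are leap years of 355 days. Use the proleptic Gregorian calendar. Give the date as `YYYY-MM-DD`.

Julian Day Number of the source date = 2281202.
Converting JDN 2281202 to the Gregorian calendar gives 14 August 1533 CE.

1533-08-14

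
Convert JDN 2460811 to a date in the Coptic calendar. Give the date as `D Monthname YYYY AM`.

The Gregorian equivalent of JDN 2460811 is 15 May 2025.
In the Coptic calendar that day is 7 Pashons 1741 AM.

7 Pashons 1741 AM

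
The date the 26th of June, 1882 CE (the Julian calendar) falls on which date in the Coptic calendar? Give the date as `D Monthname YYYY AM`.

2 Epip 1598 AM

Both dates share Julian Day Number 2408635; in the Coptic calendar that is 2 Epip 1598 AM.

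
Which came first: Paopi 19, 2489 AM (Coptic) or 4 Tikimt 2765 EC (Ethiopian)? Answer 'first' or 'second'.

second

Converting both to JDN: 2733820 vs 2733805; the smaller is the second.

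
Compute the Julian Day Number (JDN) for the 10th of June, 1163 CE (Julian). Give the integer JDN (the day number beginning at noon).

2146004

In the proleptic Gregorian calendar the same day is 17 June 1163.
JDN 2400001 is 17 November 1858 CE (Gregorian), MJD 0; the target day is −253997 days from there, so JDN = 2146004.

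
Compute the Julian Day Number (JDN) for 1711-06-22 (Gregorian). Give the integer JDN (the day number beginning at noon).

JDN 2451545 is 1 January 2000 CE (Gregorian); the target day is −105383 days from there, so JDN = 2346162.

2346162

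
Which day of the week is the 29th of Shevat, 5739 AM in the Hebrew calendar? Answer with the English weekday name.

This is JDN 2443931 (26 February 1979 Gregorian).
Since JDN mod 7 = 0 (0 = Monday), the day is Monday.

Monday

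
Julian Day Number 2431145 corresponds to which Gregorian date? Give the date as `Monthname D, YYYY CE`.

February 24, 1944 CE

JDN 2451545 is 1 Jan 2000; 2431145 is −20400 days from there.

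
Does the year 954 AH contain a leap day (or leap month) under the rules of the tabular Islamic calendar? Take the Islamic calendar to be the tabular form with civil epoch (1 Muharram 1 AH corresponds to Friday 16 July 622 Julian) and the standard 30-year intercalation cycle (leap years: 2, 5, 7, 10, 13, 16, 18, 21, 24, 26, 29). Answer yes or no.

yes

Year 954 AH is year 24 of its 30-year cycle; leap positions are 2, 5, 7, 10, 13, 16, 18, 21, 24, 26, 29, so it is a leap year (355 days).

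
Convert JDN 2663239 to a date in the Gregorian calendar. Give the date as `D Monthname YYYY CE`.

JDN 2451545 is 1 Jan 2000; 2663239 is +211694 days from there.

7 August 2579 CE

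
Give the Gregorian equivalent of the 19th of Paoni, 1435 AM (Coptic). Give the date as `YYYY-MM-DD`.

Both dates share Julian Day Number 2349086; in the Gregorian calendar that is 24 June 1719 CE.

1719-06-24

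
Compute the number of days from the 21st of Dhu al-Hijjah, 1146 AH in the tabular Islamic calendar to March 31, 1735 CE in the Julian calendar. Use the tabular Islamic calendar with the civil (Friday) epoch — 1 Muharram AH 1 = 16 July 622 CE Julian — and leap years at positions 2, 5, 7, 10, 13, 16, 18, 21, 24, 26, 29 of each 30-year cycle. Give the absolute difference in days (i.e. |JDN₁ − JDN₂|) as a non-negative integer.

321

JDN of the first date = 2354535.
JDN of the second date = 2354856.
|2354856 − 2354535| = 321.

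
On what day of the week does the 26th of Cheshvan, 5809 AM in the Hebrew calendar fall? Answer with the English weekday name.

Monday

Equivalently 2 November 2048 Gregorian, JDN 2469383.
Since JDN mod 7 = 0 (0 = Monday), the day is Monday.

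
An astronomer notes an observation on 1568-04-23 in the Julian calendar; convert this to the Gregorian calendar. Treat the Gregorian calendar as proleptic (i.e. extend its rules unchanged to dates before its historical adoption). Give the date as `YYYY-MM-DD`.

1568-05-03

At this point the Julian calendar is 10 days behind the Gregorian.
23 April 1568 Julian + 10 days → 3 May 1568 Gregorian.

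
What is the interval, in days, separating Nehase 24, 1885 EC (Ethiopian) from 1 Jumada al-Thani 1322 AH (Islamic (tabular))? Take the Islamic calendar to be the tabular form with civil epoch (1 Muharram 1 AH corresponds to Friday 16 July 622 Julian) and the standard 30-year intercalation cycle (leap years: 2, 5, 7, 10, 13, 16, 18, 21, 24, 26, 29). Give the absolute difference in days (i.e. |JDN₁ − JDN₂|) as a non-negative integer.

First date → JDN 2412705; second date → JDN 2416706.
The interval is |2412705 − 2416706| = 4001 days.

4001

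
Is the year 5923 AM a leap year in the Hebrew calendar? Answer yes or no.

yes

Hebrew year 5923 is year 14 of its 19-year Metonic cycle; leap years are at positions 3, 6, 8, 11, 14, 17, 19, so it is a leap year (13 months).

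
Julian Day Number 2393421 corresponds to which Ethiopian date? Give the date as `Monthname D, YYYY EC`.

Hidar 3, 1833 EC

The Gregorian equivalent of JDN 2393421 is 11 November 1840.
In the Ethiopian calendar that day is Hidar 3, 1833 EC.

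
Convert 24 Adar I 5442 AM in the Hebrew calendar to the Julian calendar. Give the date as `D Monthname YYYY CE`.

The source date corresponds to 4 March 1682 in the Gregorian calendar (JDN 2335461).
That day falls on 22 February 1682 CE in the Julian calendar.

22 February 1682 CE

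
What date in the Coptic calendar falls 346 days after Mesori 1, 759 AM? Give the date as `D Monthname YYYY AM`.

11 Epip 760 AM

JDN of Mesori 1, 759 AM = 2102219.
2102219 + 346 = 2102565.
JDN 2102565 in the Coptic calendar is 11 Epip 760 AM.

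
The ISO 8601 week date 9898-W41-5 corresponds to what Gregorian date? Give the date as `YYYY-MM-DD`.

9898-10-14

ISO week 1 of 9898 is the week containing the first Thursday of 9898.
Week 41, day 5 (Friday) lands on 9898-10-14.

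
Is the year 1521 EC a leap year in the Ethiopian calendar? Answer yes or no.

no

1521 mod 4 = 1; in the Ethiopian calendar a year is leap when year mod 4 = 3, so it is a common year.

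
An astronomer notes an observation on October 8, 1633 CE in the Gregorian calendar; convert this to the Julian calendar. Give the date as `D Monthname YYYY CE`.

28 September 1633 CE

For dates in this range the Gregorian date is 10 days ahead of the Julian.
8 October 1633 Gregorian − 10 days → 28 September 1633 Julian.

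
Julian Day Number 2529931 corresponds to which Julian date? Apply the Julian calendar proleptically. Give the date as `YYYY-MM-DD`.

JDN 2529931 is 13 August 2214 in the Gregorian calendar.
In the Julian calendar that day is 2214-07-29.

2214-07-29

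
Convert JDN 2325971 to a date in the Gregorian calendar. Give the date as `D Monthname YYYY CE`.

Counting from JDN 2299161 = 15 Oct 1582 gives an offset of 26810 days.

10 March 1656 CE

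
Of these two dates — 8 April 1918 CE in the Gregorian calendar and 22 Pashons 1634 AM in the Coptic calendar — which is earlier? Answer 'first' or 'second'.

Converting both to JDN: 2421692 vs 2421744; the smaller is the first.

first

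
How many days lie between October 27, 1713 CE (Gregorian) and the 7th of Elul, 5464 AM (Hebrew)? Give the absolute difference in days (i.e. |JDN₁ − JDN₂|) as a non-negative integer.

3338

First date → JDN 2347020; second date → JDN 2343682.
The interval is |2347020 − 2343682| = 3338 days.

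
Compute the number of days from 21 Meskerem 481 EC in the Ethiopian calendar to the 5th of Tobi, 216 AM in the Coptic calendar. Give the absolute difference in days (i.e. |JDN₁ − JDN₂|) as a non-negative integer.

4122

First date → JDN 1899561; second date → JDN 1903683.
The interval is |1899561 − 1903683| = 4122 days.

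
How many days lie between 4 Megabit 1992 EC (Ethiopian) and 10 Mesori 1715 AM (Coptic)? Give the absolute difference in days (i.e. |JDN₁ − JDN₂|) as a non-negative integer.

210

JDN of the first date = 2451617.
JDN of the second date = 2451407.
|2451407 − 2451617| = 210.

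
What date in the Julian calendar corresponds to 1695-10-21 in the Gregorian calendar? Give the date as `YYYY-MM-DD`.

1695-10-11

For dates in this range the Gregorian date is 10 days ahead of the Julian.
21 October 1695 Gregorian − 10 days → 11 October 1695 Julian.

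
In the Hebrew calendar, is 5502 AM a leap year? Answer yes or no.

yes

Hebrew year 5502 is year 11 of its 19-year Metonic cycle; leap years are at positions 3, 6, 8, 11, 14, 17, 19, so it is a leap year (13 months).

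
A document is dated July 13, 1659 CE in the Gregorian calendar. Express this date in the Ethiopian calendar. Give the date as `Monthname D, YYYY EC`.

Julian Day Number of the source date = 2327191.
Converting JDN 2327191 to the Ethiopian calendar gives 9 Hamle 1651 EC.

Hamle 9, 1651 EC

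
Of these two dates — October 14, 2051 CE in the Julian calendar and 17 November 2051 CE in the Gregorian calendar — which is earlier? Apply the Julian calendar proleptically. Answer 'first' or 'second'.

first

Converting both to JDN: 2470472 vs 2470493; the smaller is the first.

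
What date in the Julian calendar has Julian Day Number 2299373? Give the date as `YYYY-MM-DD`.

The Gregorian equivalent of JDN 2299373 is 15 May 1583.
In the Julian calendar that day is 1583-05-05.

1583-05-05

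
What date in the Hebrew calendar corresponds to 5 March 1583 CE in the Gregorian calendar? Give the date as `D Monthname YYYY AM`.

Both dates share Julian Day Number 2299302; in the Hebrew calendar that is 11 Adar 5343 AM.

11 Adar 5343 AM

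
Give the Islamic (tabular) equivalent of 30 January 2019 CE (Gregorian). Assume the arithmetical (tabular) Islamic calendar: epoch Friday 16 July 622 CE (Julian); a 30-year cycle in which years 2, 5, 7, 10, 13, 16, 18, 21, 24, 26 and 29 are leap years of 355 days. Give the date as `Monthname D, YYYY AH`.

Both dates share Julian Day Number 2458514; in the tabular Islamic calendar that is 23 Jumada al-Awwal 1440 AH.

Jumada al-Awwal 23, 1440 AH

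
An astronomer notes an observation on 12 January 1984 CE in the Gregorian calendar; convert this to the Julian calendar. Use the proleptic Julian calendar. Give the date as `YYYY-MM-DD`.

For dates in this range the Gregorian date is 13 days ahead of the Julian.
12 January 1984 Gregorian − 13 days → 30 December 1983 Julian.

1983-12-30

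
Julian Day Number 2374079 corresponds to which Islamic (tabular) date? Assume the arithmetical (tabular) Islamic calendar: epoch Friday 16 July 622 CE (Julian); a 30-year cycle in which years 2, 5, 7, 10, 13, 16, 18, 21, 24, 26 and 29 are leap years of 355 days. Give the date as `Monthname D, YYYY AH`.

JDN 2374079 is 27 November 1787 in the Gregorian calendar.
In the tabular Islamic calendar that day is Safar 16, 1202 AH.

Safar 16, 1202 AH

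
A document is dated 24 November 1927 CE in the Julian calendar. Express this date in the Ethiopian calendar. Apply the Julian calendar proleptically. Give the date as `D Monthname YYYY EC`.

27 Hidar 1920 EC

The source date corresponds to 7 December 1927 in the Gregorian calendar (JDN 2425222).
That day falls on 27 Hidar 1920 EC in the Ethiopian calendar.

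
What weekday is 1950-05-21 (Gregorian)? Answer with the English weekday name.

Sunday

Since JDN mod 7 = 6 (0 = Monday), the day is Sunday.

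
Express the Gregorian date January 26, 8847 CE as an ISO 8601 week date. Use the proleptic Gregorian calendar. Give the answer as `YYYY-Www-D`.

The weekday is Saturday (ISO weekday 6).
That Saturday belongs to ISO week 4 of ISO year 8847.

8847-W04-6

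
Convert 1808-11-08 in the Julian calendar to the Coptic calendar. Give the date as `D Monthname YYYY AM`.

The source date corresponds to 20 November 1808 in the Gregorian calendar (JDN 2381742).
That day falls on 12 Hathor 1525 AM in the Coptic calendar.

12 Hathor 1525 AM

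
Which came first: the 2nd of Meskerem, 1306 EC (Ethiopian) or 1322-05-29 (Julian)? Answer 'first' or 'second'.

first

First date → JDN 2200873; second date → JDN 2204067.
JDN 2200873 < JDN 2204067, so the first date is earlier.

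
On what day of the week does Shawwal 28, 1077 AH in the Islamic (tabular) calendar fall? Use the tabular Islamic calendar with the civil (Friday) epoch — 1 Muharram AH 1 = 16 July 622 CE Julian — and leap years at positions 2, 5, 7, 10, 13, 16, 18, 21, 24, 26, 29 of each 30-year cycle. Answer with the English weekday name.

Saturday

This is JDN 2330032 (23 April 1667 Gregorian).
2330032 ≡ 5 (mod 7); counting from Monday = 0 gives Saturday.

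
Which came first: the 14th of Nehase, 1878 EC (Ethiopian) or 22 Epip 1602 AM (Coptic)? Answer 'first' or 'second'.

second

Converting both to JDN: 2410138 vs 2410116; the smaller is the second.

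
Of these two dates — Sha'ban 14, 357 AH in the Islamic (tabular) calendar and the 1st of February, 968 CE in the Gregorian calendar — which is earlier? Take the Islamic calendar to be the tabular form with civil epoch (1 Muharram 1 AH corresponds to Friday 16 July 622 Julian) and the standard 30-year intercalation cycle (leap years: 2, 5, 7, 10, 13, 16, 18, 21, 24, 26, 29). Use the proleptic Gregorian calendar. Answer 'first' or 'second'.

First date → JDN 2074815; second date → JDN 2074646.
JDN 2074646 < JDN 2074815, so the second date is earlier.

second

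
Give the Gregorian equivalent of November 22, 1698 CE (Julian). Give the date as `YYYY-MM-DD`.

1698-12-02

For dates in this range the Gregorian date is 10 days ahead of the Julian.
22 November 1698 Julian + 10 days → 2 December 1698 Gregorian.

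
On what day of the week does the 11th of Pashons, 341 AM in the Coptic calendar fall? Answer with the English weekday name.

Monday

In the proleptic Gregorian calendar this is 9 May 625 (JDN 1949465).
1949465 ≡ 0 (mod 7); counting from Monday = 0 gives Monday.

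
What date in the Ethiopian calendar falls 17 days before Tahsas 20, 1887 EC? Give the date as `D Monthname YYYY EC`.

3 Tahsas 1887 EC

The starting date is JDN 2413191; 2413191 − 17 = 2413174.
JDN 2413174 corresponds to 3 Tahsas 1887 EC.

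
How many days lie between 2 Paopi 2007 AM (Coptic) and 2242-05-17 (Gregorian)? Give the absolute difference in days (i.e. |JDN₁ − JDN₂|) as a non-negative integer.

JDN of the first date = 2557752.
JDN of the second date = 2540070.
|2540070 − 2557752| = 17682.

17682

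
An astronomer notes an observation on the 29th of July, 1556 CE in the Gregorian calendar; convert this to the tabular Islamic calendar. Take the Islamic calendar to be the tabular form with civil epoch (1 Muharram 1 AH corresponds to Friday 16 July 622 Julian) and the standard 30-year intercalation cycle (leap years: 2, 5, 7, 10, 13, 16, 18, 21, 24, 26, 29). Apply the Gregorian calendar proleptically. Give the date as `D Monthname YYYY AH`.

Julian Day Number of the source date = 2289587.
Converting JDN 2289587 to the tabular Islamic calendar gives 11 Ramadan 963 AH.

11 Ramadan 963 AH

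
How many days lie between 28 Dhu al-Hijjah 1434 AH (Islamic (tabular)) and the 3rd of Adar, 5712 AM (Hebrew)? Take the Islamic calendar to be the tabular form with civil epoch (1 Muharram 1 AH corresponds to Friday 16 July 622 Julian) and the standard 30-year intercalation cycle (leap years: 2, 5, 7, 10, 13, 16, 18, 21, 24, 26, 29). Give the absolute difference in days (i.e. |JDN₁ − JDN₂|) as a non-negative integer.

22527

First date → JDN 2456599; second date → JDN 2434072.
The interval is |2456599 − 2434072| = 22527 days.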